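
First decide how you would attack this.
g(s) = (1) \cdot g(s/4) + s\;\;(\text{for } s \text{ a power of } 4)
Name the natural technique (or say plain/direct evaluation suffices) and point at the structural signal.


Verdict: the master substitution — treat m = log base 4 of s as the new clock: one recursion step advances m by one while s scales by 4.


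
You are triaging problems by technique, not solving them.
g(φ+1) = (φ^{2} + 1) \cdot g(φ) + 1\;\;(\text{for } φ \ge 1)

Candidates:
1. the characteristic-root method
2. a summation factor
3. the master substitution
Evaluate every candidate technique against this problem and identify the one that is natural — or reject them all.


Method: a summation factor — first-order linear but the coefficient φ^{2} + 1 moves with the index — divide by the cumulative product and telescope.
- the characteristic-root method — the coefficients vary with the index, breaking the constant-coefficient structure the method needs.
- a summation factor — yes, a natural case for it.
- the master substitution: no fixed divisor shrinks the index between calls.


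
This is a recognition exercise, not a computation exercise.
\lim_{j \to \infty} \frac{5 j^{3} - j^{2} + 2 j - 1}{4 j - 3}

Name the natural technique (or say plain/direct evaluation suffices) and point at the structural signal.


Technique: dominant-term comparison — divide through by the highest power of j; every lower-order term dies and the dominant terms decide the limit. l'Hôpital's at-infinity variant applies to the expression viewed as a single quotient; the leading-term comparison is the direct route.


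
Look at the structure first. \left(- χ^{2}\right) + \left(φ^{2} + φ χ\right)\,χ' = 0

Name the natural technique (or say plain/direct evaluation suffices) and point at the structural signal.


Best approach: the homogeneous substitution — the slope is degree-zero homogeneous: the ratio substitution v = χ/φ collapses it. Suitably rearranged — at times with the variables' roles exchanged — this doubles as a Bernoulli equation; the homogeneous reading needs no such setup.


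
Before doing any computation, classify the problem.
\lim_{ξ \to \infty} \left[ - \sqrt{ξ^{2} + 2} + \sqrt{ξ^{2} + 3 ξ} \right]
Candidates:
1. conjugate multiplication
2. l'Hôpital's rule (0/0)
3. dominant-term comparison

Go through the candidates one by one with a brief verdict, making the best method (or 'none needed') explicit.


Best approach: conjugate multiplication — \sqrt{ξ^{2} + 3 ξ} and \sqrt{ξ^{2} + 2} both blow up, but their difference is tame once the conjugate rationalizes it.
- conjugate multiplication — yes, a natural case for it.
- l'Hôpital's rule (0/0) — the expression is a difference driving to ∞ − ∞, not a 0/0 quotient — there is no ratio for the rule to differentiate.
- dominant-term comparison: this is not a rational comparison of growth rates at infinity.


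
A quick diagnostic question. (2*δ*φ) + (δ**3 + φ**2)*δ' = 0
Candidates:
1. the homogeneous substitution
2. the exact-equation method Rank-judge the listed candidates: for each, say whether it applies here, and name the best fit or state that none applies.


Diagnosis: the exact-equation method — 2*δ*φ and δ**3 + φ**2 pass the exactness check on the nose, so no integrating factor in φ or δ is needed at all.
- the homogeneous substitution — the ratio substitution does not collapse this equation.
- the exact-equation method: a fit — the right tool for this form.


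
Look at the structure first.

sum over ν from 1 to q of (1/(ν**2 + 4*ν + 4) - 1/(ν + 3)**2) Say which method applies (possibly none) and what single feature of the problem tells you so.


Technique: telescoping — consecutive terms evaluate one function at adjacent indices (1/(ν**2 + 4*ν + 4) is its current value): one term's tail is the next term's head, so the chain collapses.


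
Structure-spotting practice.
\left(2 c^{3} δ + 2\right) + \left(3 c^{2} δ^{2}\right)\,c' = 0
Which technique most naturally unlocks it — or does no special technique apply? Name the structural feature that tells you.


Diagnosis: the exact-equation method — checking ∂/∂c of 2 c^{3} δ + 2 against ∂/∂δ of 3 c^{2} δ^{2}: they match — the equation is exact as it stands.


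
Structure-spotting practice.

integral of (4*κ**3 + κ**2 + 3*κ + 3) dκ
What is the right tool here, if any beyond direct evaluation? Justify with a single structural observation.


Method: no special technique — the integrand is a sum of constant multiples of powers of κ — integrate term by term.


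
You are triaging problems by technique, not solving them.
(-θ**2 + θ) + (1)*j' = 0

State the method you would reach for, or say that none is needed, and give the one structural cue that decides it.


Technique: no special technique — with j absent the equation is not coupled at all: direct integration in θ.


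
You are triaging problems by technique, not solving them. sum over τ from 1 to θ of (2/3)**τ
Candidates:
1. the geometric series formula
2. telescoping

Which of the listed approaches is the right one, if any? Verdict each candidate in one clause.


Method: the geometric series formula — the ratio of consecutive terms is the constant 2/3, independent of the index — a geometric sum.
- the geometric series formula: a fit — the right tool for this form.
- telescoping: the summand is not presented as a shifted difference — a telescoping rewrite may exist, but the displayed structure does not offer one.


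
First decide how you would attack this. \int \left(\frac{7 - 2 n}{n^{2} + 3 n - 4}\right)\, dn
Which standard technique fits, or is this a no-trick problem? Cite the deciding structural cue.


Method: partial fractions — once n^{2} + 3 n - 4 is factored, each root contributes a simple-fraction term; integrate them one at a time.


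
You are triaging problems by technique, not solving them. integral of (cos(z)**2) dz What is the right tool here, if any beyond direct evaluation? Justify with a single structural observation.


Best approach: a trigonometric identity — cos(z)**2 is the textbook power-reduction case — identities first, antiderivatives second.


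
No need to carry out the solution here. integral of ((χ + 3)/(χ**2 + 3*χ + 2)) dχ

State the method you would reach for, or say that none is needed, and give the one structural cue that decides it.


Technique: partial fractions — rational integrand, reducible denominator χ**2 + 3*χ + 2: decompose first, integrate second.


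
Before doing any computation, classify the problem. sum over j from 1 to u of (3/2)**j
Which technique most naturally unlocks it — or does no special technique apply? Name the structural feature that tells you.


Method: the geometric series formula — term-over-term division gives 3/2 every time — index-free ratio, geometric sum formula applies.


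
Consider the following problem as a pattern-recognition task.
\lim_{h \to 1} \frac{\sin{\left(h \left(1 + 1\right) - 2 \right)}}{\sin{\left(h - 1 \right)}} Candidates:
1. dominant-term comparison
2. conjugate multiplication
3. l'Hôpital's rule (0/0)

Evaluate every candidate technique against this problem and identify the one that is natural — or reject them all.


Best approach: l'Hôpital's rule (0/0) — plug in 1: top and bottom both hit zero, so differentiate each and retry. The standard small-argument limits would also carry it; the rule is the systematic route.
- dominant-term comparison: no dominant-degree comparison decides it.
- conjugate multiplication — rationalization has no target — no divergent radical difference appears.
- l'Hôpital's rule (0/0): a fit — the right tool for this form.


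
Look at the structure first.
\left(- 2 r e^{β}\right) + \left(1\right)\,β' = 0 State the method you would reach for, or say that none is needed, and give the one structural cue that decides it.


Method: separation of variables — all dependence on the two variables factors apart, the defining separable shape.


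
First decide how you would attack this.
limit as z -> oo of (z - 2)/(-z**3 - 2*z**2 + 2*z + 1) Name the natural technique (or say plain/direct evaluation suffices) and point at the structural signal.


Verdict: dominant-term comparison — growth-rate triage: the leading powers of z decide the limit, everything else is noise. As a single quotient, the ∞/∞ shape would yield to repeated differentiation as well — the growth comparison gets there in one look.


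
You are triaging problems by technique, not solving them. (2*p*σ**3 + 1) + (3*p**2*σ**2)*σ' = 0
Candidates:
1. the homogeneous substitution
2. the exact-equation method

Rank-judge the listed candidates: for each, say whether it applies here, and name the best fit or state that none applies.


Best approach: the exact-equation method — 2*p*σ**3 + 1 and 3*p**2*σ**2 pass the exactness check on the nose, so no integrating factor in p or σ is needed at all.
- the homogeneous substitution — the ratio substitution does not collapse this equation.
- the exact-equation method — applies; the problem has the shape this method handles.


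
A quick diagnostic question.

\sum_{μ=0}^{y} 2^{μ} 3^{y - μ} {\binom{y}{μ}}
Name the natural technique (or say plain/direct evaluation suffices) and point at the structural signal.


Method: the binomial theorem — {\binom{y}{μ}} weighting matched powers of 2 and 3 is the expanded form of (2 + 3)^y — fold it back up.


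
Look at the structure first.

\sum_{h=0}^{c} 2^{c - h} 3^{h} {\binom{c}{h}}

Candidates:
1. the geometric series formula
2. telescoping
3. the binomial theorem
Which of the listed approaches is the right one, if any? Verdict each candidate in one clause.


Method: the binomial theorem — terms weighting {\binom{c}{h}} against matched powers of 3 and 2 reassemble into (3 + 2)^c by the binomial theorem.
- the geometric series formula: there is no constant term-to-term ratio.
- telescoping — as presented, consecutive terms share no shifted copy to cancel against — no rewrite is on display to change that.
- the binomial theorem: a fit — the right tool for this form.


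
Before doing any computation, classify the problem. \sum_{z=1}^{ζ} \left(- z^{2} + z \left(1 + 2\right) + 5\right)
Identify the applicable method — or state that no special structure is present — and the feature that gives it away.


Best approach: no special technique — this is bookkeeping, not technique: standard formulas for sums of constant-multiple powers of z apply termwise.


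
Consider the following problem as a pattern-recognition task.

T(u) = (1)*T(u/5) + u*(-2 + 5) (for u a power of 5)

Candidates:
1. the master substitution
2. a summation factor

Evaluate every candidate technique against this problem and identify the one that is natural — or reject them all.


Diagnosis: the master substitution — the index is divided (u/5), not shifted — substitute u = 5^m to straighten it into a shift recurrence.
- the master substitution: applicable, and directly so.
- a summation factor: a divided-index call is outside the fixed-shift first-order family a summation factor normalizes.


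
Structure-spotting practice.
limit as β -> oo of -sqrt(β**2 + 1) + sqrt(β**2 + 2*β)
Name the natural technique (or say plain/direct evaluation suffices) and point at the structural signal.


Best approach: conjugate multiplication — the ∞ − ∞ radical form is the exact trigger for the conjugate maneuver.


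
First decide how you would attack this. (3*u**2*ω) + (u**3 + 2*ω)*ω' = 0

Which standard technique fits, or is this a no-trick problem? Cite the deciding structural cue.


Technique: the exact-equation method — checking ∂/∂ω of 3*u**2*ω against ∂/∂u of u**3 + 2*ω: they match — the equation is exact as it stands.


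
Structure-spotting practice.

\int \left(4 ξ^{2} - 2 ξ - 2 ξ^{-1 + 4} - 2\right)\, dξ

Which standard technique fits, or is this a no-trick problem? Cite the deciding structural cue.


Best approach: no special technique — a term-by-term power-rule job in ξ; no substitution or rearrangement earns its keep here.


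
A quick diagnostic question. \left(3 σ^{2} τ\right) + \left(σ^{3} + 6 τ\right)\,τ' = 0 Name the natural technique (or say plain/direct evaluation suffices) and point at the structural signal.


Method: the exact-equation method — d/dτ of 3 σ^{2} τ equals d/dσ of σ^{3} + 6 τ: the form is a total differential of one potential — integrate it exactly.


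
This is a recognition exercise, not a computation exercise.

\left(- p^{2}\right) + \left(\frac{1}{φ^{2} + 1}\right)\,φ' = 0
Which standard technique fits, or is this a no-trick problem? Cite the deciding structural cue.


Diagnosis: separation of variables — the derivative equals a pure function of p (namely p^{2}) times a pure function of φ (namely φ^{2} + 1); divide and integrate each side. An exactness check succeeds on this form as well — separation and the potential function arrive at the same answer, separation more directly.


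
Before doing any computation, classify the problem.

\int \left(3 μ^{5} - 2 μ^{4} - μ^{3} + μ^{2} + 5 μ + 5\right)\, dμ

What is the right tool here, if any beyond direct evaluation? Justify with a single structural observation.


Diagnosis: no special technique — every term is a constant multiple of a power of μ; term-wise power-rule integration needs no preliminary transformation.


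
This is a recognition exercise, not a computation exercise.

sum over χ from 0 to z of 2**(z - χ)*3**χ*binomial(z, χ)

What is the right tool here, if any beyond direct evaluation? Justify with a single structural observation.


Method: the binomial theorem — binomial coefficients against complementary powers of 3 and 2: recognize the binomial expansion and resum.


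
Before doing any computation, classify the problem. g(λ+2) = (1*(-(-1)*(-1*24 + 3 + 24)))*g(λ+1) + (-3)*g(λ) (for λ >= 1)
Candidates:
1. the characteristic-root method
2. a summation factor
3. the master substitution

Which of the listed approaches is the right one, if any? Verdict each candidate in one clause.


Technique: the characteristic-root method — try a geometric ansatz r^λ: constant coefficients turn the recurrence into one polynomial equation in r.
- the characteristic-root method: a fit — the right tool for this form.
- a summation factor: a summation factor telescopes one-step recursions; this one carries higher-order memory.
- the master substitution: this is shift-type recursion, outside the divide-and-conquer template.


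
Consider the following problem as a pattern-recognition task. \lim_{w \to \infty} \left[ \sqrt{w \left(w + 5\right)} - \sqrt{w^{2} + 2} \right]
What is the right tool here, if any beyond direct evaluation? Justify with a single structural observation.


Technique: conjugate multiplication — infinity minus infinity with a radical in play — multiply by the conjugate so the divergences of \sqrt{w \left(w + 5\right)} and \sqrt{w^{2} + 2} annihilate.


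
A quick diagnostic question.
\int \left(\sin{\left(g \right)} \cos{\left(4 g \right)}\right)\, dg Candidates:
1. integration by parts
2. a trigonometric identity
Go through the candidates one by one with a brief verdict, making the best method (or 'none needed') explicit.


Technique: a trigonometric identity — the product \sin{\left(g \right)} \cos{\left(4 g \right)} converts to a sum of single-frequency sinusoids via the product-to-sum identity.
- integration by parts — not the fit here: there is no polynomial factor to ladder down — parts can still close the trigonometric product by recursion, though the identity rewrite is the direct route.
- a trigonometric identity: a fit — the right tool for this form.


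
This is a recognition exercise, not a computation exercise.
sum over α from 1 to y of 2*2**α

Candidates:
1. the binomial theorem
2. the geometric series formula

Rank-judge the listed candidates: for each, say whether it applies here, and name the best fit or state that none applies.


Technique: the geometric series formula — check a ratio of consecutive terms: it is 2, independent of the index, so the geometric formula closes the sum.
- the binomial theorem — no binomial coefficients pair with matched powers.
- the geometric series formula — yes — fits the structure here.


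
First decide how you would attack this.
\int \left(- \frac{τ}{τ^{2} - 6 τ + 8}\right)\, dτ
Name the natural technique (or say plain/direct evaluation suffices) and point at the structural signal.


Verdict: partial fractions — each factor of τ^{2} - 6 τ + 8 owns one elementary piece of the integrand — separate them and integrate piecewise.


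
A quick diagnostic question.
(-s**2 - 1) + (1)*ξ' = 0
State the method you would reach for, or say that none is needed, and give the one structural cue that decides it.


Technique: no special technique — the slope is a function of s alone, so integrate both sides directly.


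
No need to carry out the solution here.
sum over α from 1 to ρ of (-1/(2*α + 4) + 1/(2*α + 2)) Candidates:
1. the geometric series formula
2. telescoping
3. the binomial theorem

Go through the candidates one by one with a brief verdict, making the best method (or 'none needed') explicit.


Technique: telescoping — difference-of-shifts structure (each term adds 1/(2*α + 2), then subtracts its one-index-advanced value, which the following term adds back) leaves only the first and last pieces standing.
- the geometric series formula — the ratio of consecutive terms depends on the index.
- telescoping: applies; the problem has the shape this method handles.
- the binomial theorem — the terms do not reassemble into a binomial power.


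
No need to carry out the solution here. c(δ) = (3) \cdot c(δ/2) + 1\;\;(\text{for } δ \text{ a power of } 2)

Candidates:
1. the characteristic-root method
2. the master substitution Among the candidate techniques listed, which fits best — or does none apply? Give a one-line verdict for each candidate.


Technique: the master substitution — the argument contracts 2-fold per step: reindex δ exponentially and solve the linear recurrence in the new index.
- the characteristic-root method — a divided-index call is not the fixed-shift linear shape that characteristic roots solve.
- the master substitution — applies; the problem has the shape this method handles.


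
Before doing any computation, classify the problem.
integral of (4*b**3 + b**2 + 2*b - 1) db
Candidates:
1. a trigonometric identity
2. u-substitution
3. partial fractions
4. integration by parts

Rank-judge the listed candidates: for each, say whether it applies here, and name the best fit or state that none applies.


Technique: no special technique — the integrand is a sum of constant multiples of powers of b — integrate term by term.
- a trigonometric identity — with no trigonometric functions present, identity rewriting has no target.
- u-substitution: any workable substitution here is cosmetic — the integrand is already in directly integrable form.
- partial fractions — there is no rational-function structure to decompose.
- integration by parts: parts would only shuffle a directly integrable integrand.


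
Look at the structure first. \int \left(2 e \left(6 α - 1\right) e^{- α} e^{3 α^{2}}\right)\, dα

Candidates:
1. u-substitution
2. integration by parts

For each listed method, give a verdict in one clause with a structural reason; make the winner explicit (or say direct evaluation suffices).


Method: u-substitution — collected, the integrand has one factor that is, up to a constant, the derivative of an inner expression the rest depends on — substitute for that inner expression.
- u-substitution — yes — fits the structure here.
- integration by parts — a polynomial factor is present, but its partner is not an exp, sine, or cosine of a degree-1 argument, nor a logarithm.


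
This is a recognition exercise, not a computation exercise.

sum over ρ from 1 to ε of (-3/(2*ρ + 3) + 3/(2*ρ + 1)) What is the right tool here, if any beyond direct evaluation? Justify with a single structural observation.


Method: telescoping — the piece each term subtracts is 3/(2*ρ + 1) advanced by one index, and it reappears with a plus sign leading the following term — the sum collapses to its boundary terms.


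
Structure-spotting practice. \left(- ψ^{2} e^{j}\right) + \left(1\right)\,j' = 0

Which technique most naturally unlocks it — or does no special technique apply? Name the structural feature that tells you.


Technique: separation of variables — the derivative equals a pure function of ψ (namely ψ^{2}) times a pure function of j (namely e^{j}); divide and integrate each side.


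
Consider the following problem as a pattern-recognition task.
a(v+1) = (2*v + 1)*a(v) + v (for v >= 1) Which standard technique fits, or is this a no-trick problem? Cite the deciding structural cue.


Best approach: a summation factor — the coefficient 2*v + 1 drifts with the index, so no fixed root exists; normalizing by the cumulative product telescopes it.


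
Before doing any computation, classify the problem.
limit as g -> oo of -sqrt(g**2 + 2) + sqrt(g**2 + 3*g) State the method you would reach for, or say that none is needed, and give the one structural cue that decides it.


Method: conjugate multiplication — both pieces blow up but their difference is finite; the conjugate trick rationalizes sqrt(g**2 + 3*g) - sqrt(g**2 + 2).


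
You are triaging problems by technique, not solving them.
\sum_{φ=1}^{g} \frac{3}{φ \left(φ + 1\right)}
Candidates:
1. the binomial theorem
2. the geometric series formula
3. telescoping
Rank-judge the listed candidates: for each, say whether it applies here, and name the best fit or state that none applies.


Method: telescoping — \frac{3}{φ \left(φ + 1\right)} is a collapsed telescope: expand it into simple fractions to see the cancellation.
- the binomial theorem: there is no sum-raised-to-a-power identity hiding in these terms.
- the geometric series formula: no single multiplier carries one term to the next throughout the sum.
- telescoping — applies; the problem has the shape this method handles.


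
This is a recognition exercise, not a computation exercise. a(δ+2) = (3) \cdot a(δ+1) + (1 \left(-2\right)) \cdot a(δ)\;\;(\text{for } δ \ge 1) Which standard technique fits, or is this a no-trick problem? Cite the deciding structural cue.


Method: the characteristic-root method — try a geometric ansatz r^δ: constant coefficients turn the recurrence into one polynomial equation in r.


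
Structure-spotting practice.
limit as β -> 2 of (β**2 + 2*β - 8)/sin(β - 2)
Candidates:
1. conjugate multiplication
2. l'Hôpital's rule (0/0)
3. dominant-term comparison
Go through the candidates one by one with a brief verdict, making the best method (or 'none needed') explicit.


Best approach: l'Hôpital's rule (0/0) — substituting 2 gives 0 over 0; differentiate top and bottom once and re-evaluate. A local series expansion at the point resolves it as well; the rule is the packaged version of that step.
- conjugate multiplication: no difference of divergent radicals appears, so rationalizing has nothing to cancel.
- l'Hôpital's rule (0/0): yes — fits the structure here.
- dominant-term comparison — this is not a rational comparison of growth rates at infinity.


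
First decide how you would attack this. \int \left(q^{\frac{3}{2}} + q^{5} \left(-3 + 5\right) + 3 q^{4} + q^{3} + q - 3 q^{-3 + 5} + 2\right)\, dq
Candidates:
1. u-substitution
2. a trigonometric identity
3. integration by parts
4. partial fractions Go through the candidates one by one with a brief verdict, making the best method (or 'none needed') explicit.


Best approach: no special technique — the integrand is a sum of constant multiples of powers of q — integrate term by term.
- u-substitution: no subexpression of the integrand pairs with its own derivative as a factor — individual terms may offer their own substitutions, but any change of variable covering the whole integral would have to be constructed from outside the expression.
- a trigonometric identity — no sine or cosine appears, so there is nothing for a trigonometric identity to act on.
- integration by parts — the integrand does not split as a nonconstant polynomial times an exp, sine, cosine of a linear argument, or logarithm — no polynomial-kernel parts product to differentiate one side of.
- partial fractions — the expression is not a ratio of polynomials that decomposes further.


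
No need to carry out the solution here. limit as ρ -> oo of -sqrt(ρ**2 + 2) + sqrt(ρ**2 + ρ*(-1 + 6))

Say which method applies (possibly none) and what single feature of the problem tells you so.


Method: conjugate multiplication — the ∞ − ∞ radical form is the exact trigger for the conjugate maneuver.


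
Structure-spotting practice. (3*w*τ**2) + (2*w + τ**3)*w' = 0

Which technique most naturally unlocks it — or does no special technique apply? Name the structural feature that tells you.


Best approach: the exact-equation method — take the mixed partials of 3*w*τ**2 and 2*w + τ**3: they are equal, which certifies an exact differential.


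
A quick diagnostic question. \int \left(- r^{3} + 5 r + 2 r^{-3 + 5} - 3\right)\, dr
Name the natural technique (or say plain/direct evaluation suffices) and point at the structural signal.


Technique: no special technique — every term is a constant multiple of a power of r; term-wise power-rule integration needs no preliminary transformation.


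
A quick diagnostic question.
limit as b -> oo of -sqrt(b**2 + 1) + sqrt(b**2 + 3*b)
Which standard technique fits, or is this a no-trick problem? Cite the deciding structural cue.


Diagnosis: conjugate multiplication — both pieces blow up but their difference is finite; the conjugate trick rationalizes sqrt(b**2 + 3*b) - sqrt(b**2 + 1).


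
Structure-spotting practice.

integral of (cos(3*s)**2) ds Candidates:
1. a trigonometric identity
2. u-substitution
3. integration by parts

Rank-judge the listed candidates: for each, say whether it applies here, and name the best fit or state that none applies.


Diagnosis: a trigonometric identity — the even trigonometric power cos(3*s)**2 reduces by a double-angle identity before any integration is attempted.
- a trigonometric identity — a fit — the right tool for this form.
- u-substitution: no subexpression of the integrand pairs with its own derivative as a factor — individual terms may offer their own substitutions, but any change of variable covering the whole integral would have to be constructed from outside the expression.
- integration by parts — not the natural route: no polynomial-kernel product appears — a recursive parts reduction of the trigonometric product exists, but the identity rewrite is direct.


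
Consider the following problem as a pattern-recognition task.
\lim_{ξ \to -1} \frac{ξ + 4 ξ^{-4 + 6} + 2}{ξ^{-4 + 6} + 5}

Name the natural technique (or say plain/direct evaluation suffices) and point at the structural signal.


Technique: no special technique — the function is continuous at -1; evaluation is itself the limit, no machinery required.


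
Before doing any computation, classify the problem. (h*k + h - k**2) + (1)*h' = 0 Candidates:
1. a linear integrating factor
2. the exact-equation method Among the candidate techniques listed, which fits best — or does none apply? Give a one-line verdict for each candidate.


Verdict: a linear integrating factor — linear in the unknown with genuine forcing: multiply through by the exponential of the integrated coefficient and the left side closes into one derivative.
- a linear integrating factor — yes, a natural case for it.
- the exact-equation method — the cross partial derivatives disagree, so no single potential exists.


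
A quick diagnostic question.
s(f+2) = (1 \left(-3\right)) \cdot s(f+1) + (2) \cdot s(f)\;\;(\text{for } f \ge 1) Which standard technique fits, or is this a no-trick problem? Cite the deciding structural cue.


Technique: the characteristic-root method — the recurrence treats every index alike (constant coefficients, no forcing) — precisely the regime where r^f trials close it.


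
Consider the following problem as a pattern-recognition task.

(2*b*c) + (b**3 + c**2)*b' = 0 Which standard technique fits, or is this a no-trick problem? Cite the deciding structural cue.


Method: the exact-equation method — take the mixed partials of 2*b*c and b**3 + c**2: they are equal, which certifies an exact differential.


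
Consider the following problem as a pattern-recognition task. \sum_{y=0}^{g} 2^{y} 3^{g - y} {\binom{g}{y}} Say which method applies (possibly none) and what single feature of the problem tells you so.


Verdict: the binomial theorem — {\binom{g}{y}} weighting matched powers of 2 and 3 is the expanded form of (2 + 3)^g — fold it back up.


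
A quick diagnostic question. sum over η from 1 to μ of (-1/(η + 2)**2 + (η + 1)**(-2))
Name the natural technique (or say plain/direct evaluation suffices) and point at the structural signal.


Diagnosis: telescoping — this sum is a zipper: each term contributes (η + 1)**(-2) and removes the next index's value, which the following term puts back, closing term by term.


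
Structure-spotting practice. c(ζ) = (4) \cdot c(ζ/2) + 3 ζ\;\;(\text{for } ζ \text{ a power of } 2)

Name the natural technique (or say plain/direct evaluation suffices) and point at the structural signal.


Diagnosis: the master substitution — the argument contracts 2-fold per step: reindex ζ exponentially and solve the linear recurrence in the new index.


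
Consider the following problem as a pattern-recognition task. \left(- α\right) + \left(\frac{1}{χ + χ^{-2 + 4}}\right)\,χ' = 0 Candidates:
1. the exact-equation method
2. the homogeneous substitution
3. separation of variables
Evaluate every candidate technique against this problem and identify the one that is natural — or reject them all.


Best approach: separation of variables — solved for the derivative, the right side splits multiplicatively into a function of each variable alone — divide and integrate each side. This doubles as a Bernoulli equation in the unknown as written; dividing and integrating works on it directly.
- the exact-equation method: the cross-partial test holds only vacuously — each coefficient lives in its own variable, so the exactness machinery reads no structure the split form does not already show.
- the homogeneous substitution — rescaling both variables together changes the slope, so no ratio substitution collapses it.
- separation of variables — applicable, and directly so.


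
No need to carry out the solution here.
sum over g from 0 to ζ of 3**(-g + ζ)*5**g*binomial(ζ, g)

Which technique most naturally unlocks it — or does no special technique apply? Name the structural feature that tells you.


Verdict: the binomial theorem — binomial(ζ, g) weighting matched powers of 5 and 3 is the expanded form of (5 + 3)^ζ — fold it back up.


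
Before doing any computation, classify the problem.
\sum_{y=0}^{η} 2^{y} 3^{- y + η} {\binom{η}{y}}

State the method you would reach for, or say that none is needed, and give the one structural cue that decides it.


Best approach: the binomial theorem — the binomial coefficients weight matched powers of 2 and 3, which is exactly the expansion of a binomial power.


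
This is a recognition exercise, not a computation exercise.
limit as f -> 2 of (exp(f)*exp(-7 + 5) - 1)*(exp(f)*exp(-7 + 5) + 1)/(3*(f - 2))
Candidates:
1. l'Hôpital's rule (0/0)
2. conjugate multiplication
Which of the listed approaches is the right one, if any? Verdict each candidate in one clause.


Method: l'Hôpital's rule (0/0) — the 0/0 form at 2 is the signature situation for l'Hôpital's rule. Expanding numerator and denominator to first order gives the same value — the rule automates exactly that.
- l'Hôpital's rule (0/0): a fit — the right tool for this form.
- conjugate multiplication: there are no radicals in tension whose conjugate would simplify matters.


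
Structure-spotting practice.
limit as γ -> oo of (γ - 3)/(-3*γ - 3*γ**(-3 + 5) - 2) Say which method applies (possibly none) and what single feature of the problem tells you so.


Diagnosis: dominant-term comparison — divide by the highest power of γ present: lower-order terms vanish and the dominant ratio remains. Viewed as a single quotient this is an ∞/∞ form — an at-infinity application of l'Hôpital's rule would also resolve it; comparing leading growth reads the answer without differentiating.


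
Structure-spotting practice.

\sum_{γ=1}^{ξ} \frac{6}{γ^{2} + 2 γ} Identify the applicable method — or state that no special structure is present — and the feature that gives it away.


Method: telescoping — \frac{6}{γ^{2} + 2 γ} hides a difference of shifted reciprocals — decompose it and the middle of the sum vanishes.


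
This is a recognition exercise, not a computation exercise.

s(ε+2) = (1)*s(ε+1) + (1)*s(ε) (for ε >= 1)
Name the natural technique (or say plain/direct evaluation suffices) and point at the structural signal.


Technique: the characteristic-root method — no index-dependence in the weights and nothing inhomogeneous: classic characteristic-equation setup.


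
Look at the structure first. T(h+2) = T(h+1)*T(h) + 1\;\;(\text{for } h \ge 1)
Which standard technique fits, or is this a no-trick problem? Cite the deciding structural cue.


Method: no special technique — a nonlinear dependence on earlier terms breaks linearity, and with it every superposition-based closed form.


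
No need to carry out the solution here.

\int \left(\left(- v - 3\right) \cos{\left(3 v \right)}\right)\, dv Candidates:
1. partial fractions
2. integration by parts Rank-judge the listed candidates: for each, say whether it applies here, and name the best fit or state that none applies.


Best approach: integration by parts — a polynomial - v - 3 against the kernel \cos{\left(3 v \right)} is the signature bounded-ladder case for integration by parts.
- partial fractions — the expression is not a ratio of polynomials that decomposes further.
- integration by parts — applies; the problem has the shape this method handles.


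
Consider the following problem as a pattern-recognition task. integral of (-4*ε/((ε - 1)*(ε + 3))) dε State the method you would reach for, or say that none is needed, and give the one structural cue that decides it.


Method: partial fractions — a proper rational integrand whose denominator splits into simpler factors — decompose into partial fractions first.


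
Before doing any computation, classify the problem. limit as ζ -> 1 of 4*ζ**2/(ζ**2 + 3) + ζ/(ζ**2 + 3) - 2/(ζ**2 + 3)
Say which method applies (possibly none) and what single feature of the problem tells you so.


Best approach: no special technique — the expression is continuous at the evaluation point — substitute directly; no indeterminate form appears.


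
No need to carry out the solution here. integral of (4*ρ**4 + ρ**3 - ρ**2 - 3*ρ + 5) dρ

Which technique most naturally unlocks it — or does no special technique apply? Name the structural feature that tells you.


Diagnosis: no special technique — scan for structure and find none: constant multiples of powers of ρ, integrate directly.


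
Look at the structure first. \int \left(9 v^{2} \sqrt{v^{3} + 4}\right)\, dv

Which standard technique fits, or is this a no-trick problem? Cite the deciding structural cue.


Best approach: u-substitution — collected, the integrand has one factor that is, up to a constant, the derivative of an inner expression the rest depends on — substitute for that inner expression.


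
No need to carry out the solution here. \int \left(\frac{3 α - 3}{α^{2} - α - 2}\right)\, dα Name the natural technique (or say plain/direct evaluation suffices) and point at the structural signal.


Diagnosis: partial fractions — rational integrand, reducible denominator α^{2} - α - 2: decompose first, integrate second.


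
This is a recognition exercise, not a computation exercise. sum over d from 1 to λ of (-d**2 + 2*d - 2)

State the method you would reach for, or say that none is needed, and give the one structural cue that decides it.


Technique: no special technique — the sum is polynomial through and through; closed forms for each power of d finish it directly.


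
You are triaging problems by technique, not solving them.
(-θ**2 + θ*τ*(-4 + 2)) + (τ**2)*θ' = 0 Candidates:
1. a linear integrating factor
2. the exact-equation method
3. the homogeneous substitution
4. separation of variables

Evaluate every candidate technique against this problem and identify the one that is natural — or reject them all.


Diagnosis: the homogeneous substitution — the slope's numerator and denominator share total degree; set v = θ/τ and the equation drops to separable form. This doubles as a Bernoulli equation in the unknown as written; the homogeneous route needs no setup at all.
- a linear integrating factor — a nonlinear term in the unknown puts this outside the integrating-factor template.
- the exact-equation method: no potential function has this form as its differential, as written.
- the homogeneous substitution — yes, a natural case for it.
- separation of variables — no algebra isolates the independent variable on one side and the unknown on the other.


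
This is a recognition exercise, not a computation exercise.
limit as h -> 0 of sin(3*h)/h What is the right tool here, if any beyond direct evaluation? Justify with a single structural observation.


Best approach: l'Hôpital's rule (0/0) — substituting 0 gives 0 over 0; differentiate top and bottom once and re-evaluate. Known elementary limits would finish this too — the rule just bypasses the case analysis.


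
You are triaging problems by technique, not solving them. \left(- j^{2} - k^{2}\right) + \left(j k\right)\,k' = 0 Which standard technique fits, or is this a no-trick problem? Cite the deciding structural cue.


Best approach: the homogeneous substitution — the slope's numerator and denominator have matching total degree, so it depends only on k/j and the ratio substitution collapses it. A Bernoulli rewrite works here as the equation stands — the homogeneous substitution is the more immediate reading.


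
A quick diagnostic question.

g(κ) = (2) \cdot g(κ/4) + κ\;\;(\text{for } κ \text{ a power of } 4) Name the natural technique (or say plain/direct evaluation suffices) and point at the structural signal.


Best approach: the master substitution — the argument shrinks by the factor 4, so measure the index on a logarithmic scale and the recursion becomes a shift.


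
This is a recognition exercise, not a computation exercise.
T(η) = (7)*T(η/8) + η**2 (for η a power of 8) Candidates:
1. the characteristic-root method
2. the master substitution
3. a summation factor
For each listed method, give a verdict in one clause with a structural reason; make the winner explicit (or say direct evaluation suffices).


Diagnosis: the master substitution — divide-the-index recursion (η/8 inside the call) straightens out once the index is rewritten as 8^m.
- the characteristic-root method: a divided-index call is not the fixed-shift linear shape that characteristic roots solve.
- the master substitution — a fit — the right tool for this form.
- a summation factor — a divided-index call is outside the fixed-shift first-order family a summation factor normalizes.
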